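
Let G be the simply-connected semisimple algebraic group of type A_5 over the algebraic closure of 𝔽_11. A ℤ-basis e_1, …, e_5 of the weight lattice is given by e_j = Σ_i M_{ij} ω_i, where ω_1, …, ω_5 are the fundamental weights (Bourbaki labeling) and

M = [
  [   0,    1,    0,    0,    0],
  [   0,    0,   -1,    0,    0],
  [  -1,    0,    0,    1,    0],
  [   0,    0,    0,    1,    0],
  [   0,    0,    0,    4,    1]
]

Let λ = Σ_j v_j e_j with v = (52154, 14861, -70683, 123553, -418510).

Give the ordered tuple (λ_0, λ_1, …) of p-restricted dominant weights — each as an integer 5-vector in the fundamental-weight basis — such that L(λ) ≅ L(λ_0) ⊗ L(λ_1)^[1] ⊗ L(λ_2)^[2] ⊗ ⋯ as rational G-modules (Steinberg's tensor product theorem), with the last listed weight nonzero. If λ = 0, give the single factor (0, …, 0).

((0, 8, 9, 1, 0), (9, 1, 0, 1, 7), (1, 1, 7, 9, 9), (0, 9, 9, 4, 1), (1, 4, 4, 8, 5))

In the fundamental-weight basis, λ has coordinates c = M·v (v = (52154, 14861, -70683, 123553, -418510)):
  c_1 = (0)·(52154) + (1)·(14861) + (0)·(-70683) + (0)·(123553) + (0)·(-418510) = 14861
  c_2 = (0)·(52154) + (0)·(14861) + (-1)·(-70683) + (0)·(123553) + (0)·(-418510) = 70683
  c_3 = (-1)·(52154) + (0)·(14861) + (0)·(-70683) + (1)·(123553) + (0)·(-418510) = 71399
  c_4 = (0)·(52154) + (0)·(14861) + (0)·(-70683) + (1)·(123553) + (0)·(-418510) = 123553
  c_5 = (0)·(52154) + (0)·(14861) + (0)·(-70683) + (4)·(123553) + (1)·(-418510) = 75702
p = 11; digits c_i = Σ_j d_{ij}·11^j, 0 ≤ d_{ij} < 11:
  c_1 = 14861 = 0·11^0 + 9·11^1 + 1·11^2 + 0·11^3 + 1·11^4
  c_2 = 70683 = 8·11^0 + 1·11^1 + 1·11^2 + 9·11^3 + 4·11^4
  c_3 = 71399 = 9·11^0 + 0·11^1 + 7·11^2 + 9·11^3 + 4·11^4
  c_4 = 123553 = 1·11^0 + 1·11^1 + 9·11^2 + 4·11^3 + 8·11^4
  c_5 = 75702 = 0·11^0 + 7·11^1 + 9·11^2 + 1·11^3 + 5·11^4
Factor λ_0 = (0, 8, 9, 1, 0)
Factor λ_1 = (9, 1, 0, 1, 7)
Factor λ_2 = (1, 1, 7, 9, 9)
Factor λ_3 = (0, 9, 9, 4, 1)
Factor λ_4 = (1, 4, 4, 8, 5)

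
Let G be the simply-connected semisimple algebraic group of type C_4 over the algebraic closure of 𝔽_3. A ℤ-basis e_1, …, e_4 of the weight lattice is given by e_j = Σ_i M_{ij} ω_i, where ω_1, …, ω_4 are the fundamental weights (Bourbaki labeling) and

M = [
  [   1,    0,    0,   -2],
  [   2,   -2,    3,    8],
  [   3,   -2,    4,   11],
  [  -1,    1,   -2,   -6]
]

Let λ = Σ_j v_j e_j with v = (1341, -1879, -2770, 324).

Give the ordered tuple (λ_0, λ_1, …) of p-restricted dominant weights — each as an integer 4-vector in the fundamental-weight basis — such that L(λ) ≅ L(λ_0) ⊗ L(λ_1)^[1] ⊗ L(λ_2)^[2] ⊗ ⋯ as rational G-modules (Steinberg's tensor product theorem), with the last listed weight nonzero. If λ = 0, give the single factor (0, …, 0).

In the fundamental-weight basis, λ has coordinates c = M·v (v = (1341, -1879, -2770, 324)):
  c_1 = 1·1341 + (0)·(-1879) + (0)·(-2770) + (-2)·(324) = 693
  c_2 = 2·1341 + (-2)·(-1879) + (3)·(-2770) + 8·324 = 722
  c_3 = 3·1341 + (-2)·(-1879) + (4)·(-2770) + 11·324 = 265
  c_4 = (-1)·(1341) + (1)·(-1879) + (-2)·(-2770) + (-6)·(324) = 376
Expand coordinatewise in base 3:
  c_1 = 693 = 0·3^0 + 0·3^1 + 2·3^2 + 1·3^3 + 2·3^4 + 2·3^5
  c_2 = 722 = 2·3^0 + 0·3^1 + 2·3^2 + 2·3^3 + 2·3^4 + 2·3^5
  c_3 = 265 = 1·3^0 + 1·3^1 + 2·3^2 + 0·3^3 + 0·3^4 + 1·3^5
  c_4 = 376 = 1·3^0 + 2·3^1 + 2·3^2 + 1·3^3 + 1·3^4 + 1·3^5
Factor λ_0 = (0, 2, 1, 1)
Factor λ_1 = (0, 0, 1, 2)
Factor λ_2 = (2, 2, 2, 2)
Factor λ_3 = (1, 2, 0, 1)
Factor λ_4 = (2, 2, 0, 1)
Factor λ_5 = (2, 2, 1, 1)

((0, 2, 1, 1), (0, 0, 1, 2), (2, 2, 2, 2), (1, 2, 0, 1), (2, 2, 0, 1), (2, 2, 1, 1))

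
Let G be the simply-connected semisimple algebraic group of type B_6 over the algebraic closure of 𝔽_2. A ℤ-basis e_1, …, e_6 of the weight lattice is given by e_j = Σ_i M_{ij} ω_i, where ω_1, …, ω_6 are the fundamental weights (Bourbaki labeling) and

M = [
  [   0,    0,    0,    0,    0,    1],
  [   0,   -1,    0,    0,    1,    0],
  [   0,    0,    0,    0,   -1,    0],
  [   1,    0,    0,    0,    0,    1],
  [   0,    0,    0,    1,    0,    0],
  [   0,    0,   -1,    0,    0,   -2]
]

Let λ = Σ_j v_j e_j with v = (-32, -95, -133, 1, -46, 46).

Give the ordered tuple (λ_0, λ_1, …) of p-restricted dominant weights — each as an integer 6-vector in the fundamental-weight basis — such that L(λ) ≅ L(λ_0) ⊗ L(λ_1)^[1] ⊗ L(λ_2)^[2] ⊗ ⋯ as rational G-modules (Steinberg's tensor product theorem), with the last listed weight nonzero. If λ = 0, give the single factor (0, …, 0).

Converting to the ω-basis (c_i = row i of M dotted with v = (-32, -95, -133, 1, -46, 46)):
  c_1 = (0)·(-32) + (0)·(-95) + (0)·(-133) + (0)·(1) + (0)·(-46) + (1)·(46) = 46
  c_2 = (0)·(-32) + (-1)·(-95) + (0)·(-133) + (0)·(1) + (1)·(-46) + (0)·(46) = 49
  c_3 = (0)·(-32) + (0)·(-95) + (0)·(-133) + (0)·(1) + (-1)·(-46) + (0)·(46) = 46
  c_4 = (1)·(-32) + (0)·(-95) + (0)·(-133) + (0)·(1) + (0)·(-46) + (1)·(46) = 14
  c_5 = (0)·(-32) + (0)·(-95) + (0)·(-133) + (1)·(1) + (0)·(-46) + (0)·(46) = 1
  c_6 = (0)·(-32) + (0)·(-95) + (-1)·(-133) + (0)·(1) + (0)·(-46) + (-2)·(46) = 41
p = 2; digits c_i = Σ_j d_{ij}·2^j, 0 ≤ d_{ij} < 2:
  c_1 = 46 = 0·2^0 + 1·2^1 + 1·2^2 + 1·2^3 + 0·2^4 + 1·2^5
  c_2 = 49 = 1·2^0 + 0·2^1 + 0·2^2 + 0·2^3 + 1·2^4 + 1·2^5
  c_3 = 46 = 0·2^0 + 1·2^1 + 1·2^2 + 1·2^3 + 0·2^4 + 1·2^5
  c_4 = 14 = 0·2^0 + 1·2^1 + 1·2^2 + 1·2^3
  c_5 = 1 = 1·2^0
  c_6 = 41 = 1·2^0 + 0·2^1 + 0·2^2 + 1·2^3 + 0·2^4 + 1·2^5
p-restricted factor λ_0 = (0, 1, 0, 0, 1, 1)
p-restricted factor λ_1 = (1, 0, 1, 1, 0, 0)
p-restricted factor λ_2 = (1, 0, 1, 1, 0, 0)
p-restricted factor λ_3 = (1, 0, 1, 1, 0, 1)
p-restricted factor λ_4 = (0, 1, 0, 0, 0, 0)
p-restricted factor λ_5 = (1, 1, 1, 0, 0, 1)

((0, 1, 0, 0, 1, 1), (1, 0, 1, 1, 0, 0), (1, 0, 1, 1, 0, 0), (1, 0, 1, 1, 0, 1), (0, 1, 0, 0, 0, 0), (1, 1, 1, 0, 0, 1))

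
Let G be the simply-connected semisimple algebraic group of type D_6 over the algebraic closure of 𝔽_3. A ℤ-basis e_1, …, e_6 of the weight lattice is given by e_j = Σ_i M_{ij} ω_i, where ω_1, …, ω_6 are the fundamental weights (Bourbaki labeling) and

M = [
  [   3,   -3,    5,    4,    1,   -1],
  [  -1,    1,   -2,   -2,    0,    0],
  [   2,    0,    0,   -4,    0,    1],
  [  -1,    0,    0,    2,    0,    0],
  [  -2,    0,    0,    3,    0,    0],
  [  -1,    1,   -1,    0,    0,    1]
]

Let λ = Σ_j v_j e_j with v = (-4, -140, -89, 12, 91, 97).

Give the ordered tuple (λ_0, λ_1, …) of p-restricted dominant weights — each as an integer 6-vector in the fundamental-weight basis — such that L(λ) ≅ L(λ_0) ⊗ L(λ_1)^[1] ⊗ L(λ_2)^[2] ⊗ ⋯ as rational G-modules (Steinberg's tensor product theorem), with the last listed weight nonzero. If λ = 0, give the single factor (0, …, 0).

((2, 0, 2, 1, 2, 2), (1, 0, 1, 0, 2, 1), (0, 2, 1, 0, 1, 2), (0, 0, 1, 1, 1, 1))

Compute c_i = Σ_j M_{ij} v_j with v = (-4, -140, -89, 12, 91, 97):
  c_1 = (3)·(-4) + (-3)·(-140) + (5)·(-89) + (4)·(12) + (1)·(91) + (-1)·(97) = 5
  c_2 = (-1)·(-4) + (1)·(-140) + (-2)·(-89) + (-2)·(12) + (0)·(91) + (0)·(97) = 18
  c_3 = (2)·(-4) + (0)·(-140) + (0)·(-89) + (-4)·(12) + (0)·(91) + (1)·(97) = 41
  c_4 = (-1)·(-4) + (0)·(-140) + (0)·(-89) + (2)·(12) + (0)·(91) + (0)·(97) = 28
  c_5 = (-2)·(-4) + (0)·(-140) + (0)·(-89) + (3)·(12) + (0)·(91) + (0)·(97) = 44
  c_6 = (-1)·(-4) + (1)·(-140) + (-1)·(-89) + (0)·(12) + (0)·(91) + (1)·(97) = 50
Writing each c_i in base p = 3:
  c_1 = 5 = 2·3^0 + 1·3^1
  c_2 = 18 = 0·3^0 + 0·3^1 + 2·3^2
  c_3 = 41 = 2·3^0 + 1·3^1 + 1·3^2 + 1·3^3
  c_4 = 28 = 1·3^0 + 0·3^1 + 0·3^2 + 1·3^3
  c_5 = 44 = 2·3^0 + 2·3^1 + 1·3^2 + 1·3^3
  c_6 = 50 = 2·3^0 + 1·3^1 + 2·3^2 + 1·3^3
Factor λ_0 = (2, 0, 2, 1, 2, 2)
Factor λ_1 = (1, 0, 1, 0, 2, 1)
Factor λ_2 = (0, 2, 1, 0, 1, 2)
Factor λ_3 = (0, 0, 1, 1, 1, 1)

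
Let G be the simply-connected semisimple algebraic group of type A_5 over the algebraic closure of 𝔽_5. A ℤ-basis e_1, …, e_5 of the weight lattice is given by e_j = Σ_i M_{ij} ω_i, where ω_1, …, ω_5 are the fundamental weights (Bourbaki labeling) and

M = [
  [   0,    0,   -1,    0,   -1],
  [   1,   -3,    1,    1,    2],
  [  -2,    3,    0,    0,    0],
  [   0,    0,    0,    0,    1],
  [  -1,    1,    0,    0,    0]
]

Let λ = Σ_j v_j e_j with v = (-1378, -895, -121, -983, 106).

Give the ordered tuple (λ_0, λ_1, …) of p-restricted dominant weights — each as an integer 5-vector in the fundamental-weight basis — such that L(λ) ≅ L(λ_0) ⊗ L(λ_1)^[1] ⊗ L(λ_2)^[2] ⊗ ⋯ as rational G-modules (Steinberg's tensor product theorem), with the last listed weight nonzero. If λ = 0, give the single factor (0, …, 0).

Converting to the ω-basis (c_i = row i of M dotted with v = (-1378, -895, -121, -983, 106)):
  c_1 = (0)·(-1378) + (0)·(-895) + (-1)·(-121) + (0)·(-983) + (-1)·(106) = 15
  c_2 = (1)·(-1378) + (-3)·(-895) + (1)·(-121) + (1)·(-983) + (2)·(106) = 415
  c_3 = (-2)·(-1378) + (3)·(-895) + (0)·(-121) + (0)·(-983) + (0)·(106) = 71
  c_4 = (0)·(-1378) + (0)·(-895) + (0)·(-121) + (0)·(-983) + (1)·(106) = 106
  c_5 = (-1)·(-1378) + (1)·(-895) + (0)·(-121) + (0)·(-983) + (0)·(106) = 483
p = 5; digits c_i = Σ_j d_{ij}·5^j, 0 ≤ d_{ij} < 5:
  c_1 = 15 = 0·5^0 + 3·5^1
  c_2 = 415 = 0·5^0 + 3·5^1 + 1·5^2 + 3·5^3
  c_3 = 71 = 1·5^0 + 4·5^1 + 2·5^2
  c_4 = 106 = 1·5^0 + 1·5^1 + 4·5^2
  c_5 = 483 = 3·5^0 + 1·5^1 + 4·5^2 + 3·5^3
p-restricted factor λ_0 = (0, 0, 1, 1, 3)
p-restricted factor λ_1 = (3, 3, 4, 1, 1)
p-restricted factor λ_2 = (0, 1, 2, 4, 4)
p-restricted factor λ_3 = (0, 3, 0, 0, 3)

((0, 0, 1, 1, 3), (3, 3, 4, 1, 1), (0, 1, 2, 4, 4), (0, 3, 0, 0, 3))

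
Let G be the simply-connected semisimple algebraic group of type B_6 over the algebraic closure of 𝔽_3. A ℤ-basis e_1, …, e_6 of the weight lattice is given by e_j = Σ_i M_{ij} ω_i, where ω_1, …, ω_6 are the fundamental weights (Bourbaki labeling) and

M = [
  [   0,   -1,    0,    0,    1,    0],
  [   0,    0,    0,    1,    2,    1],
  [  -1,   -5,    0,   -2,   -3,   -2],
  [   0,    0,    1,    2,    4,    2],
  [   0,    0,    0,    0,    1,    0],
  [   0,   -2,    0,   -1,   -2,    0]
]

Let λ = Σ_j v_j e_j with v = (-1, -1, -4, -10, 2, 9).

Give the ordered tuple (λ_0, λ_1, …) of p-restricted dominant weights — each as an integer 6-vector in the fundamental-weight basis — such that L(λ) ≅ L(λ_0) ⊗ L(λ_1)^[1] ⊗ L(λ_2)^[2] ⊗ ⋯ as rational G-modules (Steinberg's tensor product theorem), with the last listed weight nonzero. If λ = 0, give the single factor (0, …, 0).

((0, 0, 2, 2, 2, 2), (1, 1, 0, 0, 0, 2))

Compute c_i = Σ_j M_{ij} v_j with v = (-1, -1, -4, -10, 2, 9):
  c_1 = (0)·(-1) + (-1)·(-1) + (0)·(-4) + (0)·(-10) + (1)·(2) + (0)·(9) = 3
  c_2 = (0)·(-1) + (0)·(-1) + (0)·(-4) + (1)·(-10) + (2)·(2) + (1)·(9) = 3
  c_3 = (-1)·(-1) + (-5)·(-1) + (0)·(-4) + (-2)·(-10) + (-3)·(2) + (-2)·(9) = 2
  c_4 = (0)·(-1) + (0)·(-1) + (1)·(-4) + (2)·(-10) + (4)·(2) + (2)·(9) = 2
  c_5 = (0)·(-1) + (0)·(-1) + (0)·(-4) + (0)·(-10) + (1)·(2) + (0)·(9) = 2
  c_6 = (0)·(-1) + (-2)·(-1) + (0)·(-4) + (-1)·(-10) + (-2)·(2) + (0)·(9) = 8
Expand coordinatewise in base 3:
  c_1 = 3 = 0·3^0 + 1·3^1
  c_2 = 3 = 0·3^0 + 1·3^1
  c_3 = 2 = 2·3^0
  c_4 = 2 = 2·3^0
  c_5 = 2 = 2·3^0
  c_6 = 8 = 2·3^0 + 2·3^1
λ_0 = (0, 0, 2, 2, 2, 2)
λ_1 = (1, 1, 0, 0, 0, 2)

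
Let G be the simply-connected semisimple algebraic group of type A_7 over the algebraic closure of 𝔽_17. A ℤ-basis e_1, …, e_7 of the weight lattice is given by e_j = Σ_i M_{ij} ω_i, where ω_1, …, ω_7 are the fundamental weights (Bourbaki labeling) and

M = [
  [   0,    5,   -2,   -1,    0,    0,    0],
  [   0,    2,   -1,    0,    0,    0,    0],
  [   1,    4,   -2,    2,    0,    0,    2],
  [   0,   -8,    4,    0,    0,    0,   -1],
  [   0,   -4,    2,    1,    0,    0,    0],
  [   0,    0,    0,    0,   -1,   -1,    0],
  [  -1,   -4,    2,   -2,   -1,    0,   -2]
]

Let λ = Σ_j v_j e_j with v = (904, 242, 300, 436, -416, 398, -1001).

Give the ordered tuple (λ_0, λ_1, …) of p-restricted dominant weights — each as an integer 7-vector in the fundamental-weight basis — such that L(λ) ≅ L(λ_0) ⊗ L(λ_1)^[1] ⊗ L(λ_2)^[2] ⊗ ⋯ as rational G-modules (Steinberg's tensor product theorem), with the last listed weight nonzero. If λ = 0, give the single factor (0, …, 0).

ω-coordinates c = M·v, v = (904, 242, 300, 436, -416, 398, -1001):
  c_1 = 0*904 + 5*242 + -2*300 + -1*436 + 0*-416 + 0*398 + 0*-1001 = 174
  c_2 = 0*904 + 2*242 + -1*300 + 0*436 + 0*-416 + 0*398 + 0*-1001 = 184
  c_3 = 1*904 + 4*242 + -2*300 + 2*436 + 0*-416 + 0*398 + 2*-1001 = 142
  c_4 = 0*904 + -8*242 + 4*300 + 0*436 + 0*-416 + 0*398 + -1*-1001 = 265
  c_5 = 0*904 + -4*242 + 2*300 + 1*436 + 0*-416 + 0*398 + 0*-1001 = 68
  c_6 = 0*904 + 0*242 + 0*300 + 0*436 + -1*-416 + -1*398 + 0*-1001 = 18
  c_7 = -1*904 + -4*242 + 2*300 + -2*436 + -1*-416 + 0*398 + -2*-1001 = 274
Writing each c_i in base p = 17:
  c_1 = 174 = 4·17^0 + 10·17^1
  c_2 = 184 = 14·17^0 + 10·17^1
  c_3 = 142 = 6·17^0 + 8·17^1
  c_4 = 265 = 10·17^0 + 15·17^1
  c_5 = 68 = 0·17^0 + 4·17^1
  c_6 = 18 = 1·17^0 + 1·17^1
  c_7 = 274 = 2·17^0 + 16·17^1
p-restricted factor λ_0 = (4, 14, 6, 10, 0, 1, 2)
p-restricted factor λ_1 = (10, 10, 8, 15, 4, 1, 16)

((4, 14, 6, 10, 0, 1, 2), (10, 10, 8, 15, 4, 1, 16))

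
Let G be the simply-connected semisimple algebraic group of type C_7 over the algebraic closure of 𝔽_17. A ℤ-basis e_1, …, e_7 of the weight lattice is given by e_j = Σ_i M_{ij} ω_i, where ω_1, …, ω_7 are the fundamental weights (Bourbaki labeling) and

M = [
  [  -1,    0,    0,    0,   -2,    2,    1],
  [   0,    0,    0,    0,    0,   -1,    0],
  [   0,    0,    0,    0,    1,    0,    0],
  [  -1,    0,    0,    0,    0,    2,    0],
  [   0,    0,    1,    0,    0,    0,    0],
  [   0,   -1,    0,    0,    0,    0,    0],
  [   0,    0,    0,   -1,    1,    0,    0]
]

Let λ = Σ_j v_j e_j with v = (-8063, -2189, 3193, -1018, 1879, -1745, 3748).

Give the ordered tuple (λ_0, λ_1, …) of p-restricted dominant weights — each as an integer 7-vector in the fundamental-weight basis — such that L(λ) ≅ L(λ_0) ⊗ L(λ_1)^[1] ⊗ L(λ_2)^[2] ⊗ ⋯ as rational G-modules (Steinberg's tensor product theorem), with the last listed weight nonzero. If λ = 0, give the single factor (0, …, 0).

In the fundamental-weight basis, λ has coordinates c = M·v (v = (-8063, -2189, 3193, -1018, 1879, -1745, 3748)):
  c_1 = (-1)·(-8063) + (0)·(-2189) + 0·3193 + (0)·(-1018) + (-2)·(1879) + (2)·(-1745) + 1·3748 = 4563
  c_2 = (0)·(-8063) + (0)·(-2189) + 0·3193 + (0)·(-1018) + 0·1879 + (-1)·(-1745) + 0·3748 = 1745
  c_3 = (0)·(-8063) + (0)·(-2189) + 0·3193 + (0)·(-1018) + 1·1879 + (0)·(-1745) + 0·3748 = 1879
  c_4 = (-1)·(-8063) + (0)·(-2189) + 0·3193 + (0)·(-1018) + 0·1879 + (2)·(-1745) + 0·3748 = 4573
  c_5 = (0)·(-8063) + (0)·(-2189) + 1·3193 + (0)·(-1018) + 0·1879 + (0)·(-1745) + 0·3748 = 3193
  c_6 = (0)·(-8063) + (-1)·(-2189) + 0·3193 + (0)·(-1018) + 0·1879 + (0)·(-1745) + 0·3748 = 2189
  c_7 = (0)·(-8063) + (0)·(-2189) + 0·3193 + (-1)·(-1018) + 1·1879 + (0)·(-1745) + 0·3748 = 2897
Writing each c_i in base p = 17:
  c_1 = 4563 = 7·17^0 + 13·17^1 + 15·17^2
  c_2 = 1745 = 11·17^0 + 0·17^1 + 6·17^2
  c_3 = 1879 = 9·17^0 + 8·17^1 + 6·17^2
  c_4 = 4573 = 0·17^0 + 14·17^1 + 15·17^2
  c_5 = 3193 = 14·17^0 + 0·17^1 + 11·17^2
  c_6 = 2189 = 13·17^0 + 9·17^1 + 7·17^2
  c_7 = 2897 = 7·17^0 + 0·17^1 + 10·17^2
λ_0 = (7, 11, 9, 0, 14, 13, 7)
λ_1 = (13, 0, 8, 14, 0, 9, 0)
λ_2 = (15, 6, 6, 15, 11, 7, 10)

((7, 11, 9, 0, 14, 13, 7), (13, 0, 8, 14, 0, 9, 0), (15, 6, 6, 15, 11, 7, 10))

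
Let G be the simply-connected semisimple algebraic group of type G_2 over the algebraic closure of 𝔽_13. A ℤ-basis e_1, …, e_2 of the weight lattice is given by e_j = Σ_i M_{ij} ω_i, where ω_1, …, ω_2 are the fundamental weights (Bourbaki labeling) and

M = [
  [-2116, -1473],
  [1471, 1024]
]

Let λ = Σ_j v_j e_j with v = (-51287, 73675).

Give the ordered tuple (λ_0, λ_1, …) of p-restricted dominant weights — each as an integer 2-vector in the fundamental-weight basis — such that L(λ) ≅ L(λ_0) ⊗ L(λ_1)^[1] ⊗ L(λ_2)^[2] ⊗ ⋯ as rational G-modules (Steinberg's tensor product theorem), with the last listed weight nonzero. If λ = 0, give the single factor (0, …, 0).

((4, 10), (1, 1))

ω-coordinates c = M·v, v = (-51287, 73675):
  c_1 = -2116*-51287 + -1473*73675 = 17
  c_2 = 1471*-51287 + 1024*73675 = 23
p = 13; digits c_i = Σ_j d_{ij}·13^j, 0 ≤ d_{ij} < 13:
  c_1 = 17 = 4·13^0 + 1·13^1
  c_2 = 23 = 10·13^0 + 1·13^1
Factor λ_0 = (4, 10)
Factor λ_1 = (1, 1)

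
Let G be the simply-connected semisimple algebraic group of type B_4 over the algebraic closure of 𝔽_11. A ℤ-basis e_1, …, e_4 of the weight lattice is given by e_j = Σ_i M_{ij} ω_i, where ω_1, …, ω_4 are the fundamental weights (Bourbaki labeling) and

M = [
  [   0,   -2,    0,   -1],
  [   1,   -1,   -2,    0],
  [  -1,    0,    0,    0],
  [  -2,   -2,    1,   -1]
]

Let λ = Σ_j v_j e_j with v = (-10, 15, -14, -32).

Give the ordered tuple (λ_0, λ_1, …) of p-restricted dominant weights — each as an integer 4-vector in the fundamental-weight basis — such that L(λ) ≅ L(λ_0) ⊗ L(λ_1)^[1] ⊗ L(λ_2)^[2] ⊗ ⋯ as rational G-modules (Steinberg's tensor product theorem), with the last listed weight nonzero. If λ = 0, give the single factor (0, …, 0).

ω-coordinates c = M·v, v = (-10, 15, -14, -32):
  c_1 = (0)·(-10) + (-2)·(15) + (0)·(-14) + (-1)·(-32) = 2
  c_2 = (1)·(-10) + (-1)·(15) + (-2)·(-14) + (0)·(-32) = 3
  c_3 = (-1)·(-10) + (0)·(15) + (0)·(-14) + (0)·(-32) = 10
  c_4 = (-2)·(-10) + (-2)·(15) + (1)·(-14) + (-1)·(-32) = 8
p = 11; digits c_i = Σ_j d_{ij}·11^j, 0 ≤ d_{ij} < 11:
  c_1 = 2 = 2·11^0
  c_2 = 3 = 3·11^0
  c_3 = 10 = 10·11^0
  c_4 = 8 = 8·11^0
p-restricted factor λ_0 = (2, 3, 10, 8)

((2, 3, 10, 8),)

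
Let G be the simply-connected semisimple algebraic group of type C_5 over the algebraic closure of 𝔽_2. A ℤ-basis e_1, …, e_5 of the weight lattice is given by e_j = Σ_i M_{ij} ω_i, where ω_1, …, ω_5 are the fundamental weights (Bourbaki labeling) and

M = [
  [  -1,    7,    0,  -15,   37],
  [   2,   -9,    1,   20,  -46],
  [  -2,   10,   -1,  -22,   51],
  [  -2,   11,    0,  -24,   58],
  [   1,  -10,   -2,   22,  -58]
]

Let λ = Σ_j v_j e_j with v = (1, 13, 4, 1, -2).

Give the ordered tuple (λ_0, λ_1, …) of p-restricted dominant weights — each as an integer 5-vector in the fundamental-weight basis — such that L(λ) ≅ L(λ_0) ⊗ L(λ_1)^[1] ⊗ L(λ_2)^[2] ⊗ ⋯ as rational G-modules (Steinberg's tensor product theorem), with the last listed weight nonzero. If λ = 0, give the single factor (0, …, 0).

((1, 1, 0, 1, 1),)

ω-coordinates c = M·v, v = (1, 13, 4, 1, -2):
  c_1 = (-1)·(1) + (7)·(13) + (0)·(4) + (-15)·(1) + (37)·(-2) = 1
  c_2 = (2)·(1) + (-9)·(13) + (1)·(4) + (20)·(1) + (-46)·(-2) = 1
  c_3 = (-2)·(1) + (10)·(13) + (-1)·(4) + (-22)·(1) + (51)·(-2) = 0
  c_4 = (-2)·(1) + (11)·(13) + (0)·(4) + (-24)·(1) + (58)·(-2) = 1
  c_5 = (1)·(1) + (-10)·(13) + (-2)·(4) + (22)·(1) + (-58)·(-2) = 1
Expand coordinatewise in base 2:
  c_1 = 1 = 1·2^0
  c_2 = 1 = 1·2^0
  c_3 = 0
  c_4 = 1 = 1·2^0
  c_5 = 1 = 1·2^0
λ_0 = (1, 1, 0, 1, 1)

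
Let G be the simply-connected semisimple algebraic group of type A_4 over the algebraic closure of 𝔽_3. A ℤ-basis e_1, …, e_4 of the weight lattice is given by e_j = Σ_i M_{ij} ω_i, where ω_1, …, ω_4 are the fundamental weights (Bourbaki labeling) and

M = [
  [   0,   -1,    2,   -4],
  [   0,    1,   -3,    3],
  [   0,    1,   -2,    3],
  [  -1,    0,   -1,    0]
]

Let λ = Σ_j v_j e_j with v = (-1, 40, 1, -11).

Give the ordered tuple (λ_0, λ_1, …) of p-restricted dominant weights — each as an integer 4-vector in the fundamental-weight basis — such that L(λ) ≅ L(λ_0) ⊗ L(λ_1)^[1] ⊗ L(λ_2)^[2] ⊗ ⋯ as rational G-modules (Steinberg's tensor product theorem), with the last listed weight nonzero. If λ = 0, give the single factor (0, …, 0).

((0, 1, 2, 0), (2, 1, 1, 0))

In the fundamental-weight basis, λ has coordinates c = M·v (v = (-1, 40, 1, -11)):
  c_1 = (0)·(-1) + (-1)·(40) + (2)·(1) + (-4)·(-11) = 6
  c_2 = (0)·(-1) + (1)·(40) + (-3)·(1) + (3)·(-11) = 4
  c_3 = (0)·(-1) + (1)·(40) + (-2)·(1) + (3)·(-11) = 5
  c_4 = (-1)·(-1) + (0)·(40) + (-1)·(1) + (0)·(-11) = 0
p = 3; digits c_i = Σ_j d_{ij}·3^j, 0 ≤ d_{ij} < 3:
  c_1 = 6 = 0·3^0 + 2·3^1
  c_2 = 4 = 1·3^0 + 1·3^1
  c_3 = 5 = 2·3^0 + 1·3^1
  c_4 = 0
λ_0 = (0, 1, 2, 0)
λ_1 = (2, 1, 1, 0)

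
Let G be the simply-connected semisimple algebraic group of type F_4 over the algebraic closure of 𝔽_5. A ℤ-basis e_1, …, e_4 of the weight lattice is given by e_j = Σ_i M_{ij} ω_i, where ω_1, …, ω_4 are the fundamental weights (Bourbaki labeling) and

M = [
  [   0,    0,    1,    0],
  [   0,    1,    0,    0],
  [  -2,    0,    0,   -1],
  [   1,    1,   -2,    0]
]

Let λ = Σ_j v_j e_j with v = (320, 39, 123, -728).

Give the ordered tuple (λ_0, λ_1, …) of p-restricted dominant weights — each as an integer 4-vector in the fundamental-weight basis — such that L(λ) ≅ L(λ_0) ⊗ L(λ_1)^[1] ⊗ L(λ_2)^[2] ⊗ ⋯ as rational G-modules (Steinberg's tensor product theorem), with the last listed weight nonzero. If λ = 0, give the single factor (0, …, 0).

Compute c_i = Σ_j M_{ij} v_j with v = (320, 39, 123, -728):
  c_1 = 0*320 + 0*39 + 1*123 + 0*-728 = 123
  c_2 = 0*320 + 1*39 + 0*123 + 0*-728 = 39
  c_3 = -2*320 + 0*39 + 0*123 + -1*-728 = 88
  c_4 = 1*320 + 1*39 + -2*123 + 0*-728 = 113
p = 5; digits c_i = Σ_j d_{ij}·5^j, 0 ≤ d_{ij} < 5:
  c_1 = 123 = 3·5^0 + 4·5^1 + 4·5^2
  c_2 = 39 = 4·5^0 + 2·5^1 + 1·5^2
  c_3 = 88 = 3·5^0 + 2·5^1 + 3·5^2
  c_4 = 113 = 3·5^0 + 2·5^1 + 4·5^2
Factor λ_0 = (3, 4, 3, 3)
Factor λ_1 = (4, 2, 2, 2)
Factor λ_2 = (4, 1, 3, 4)

((3, 4, 3, 3), (4, 2, 2, 2), (4, 1, 3, 4))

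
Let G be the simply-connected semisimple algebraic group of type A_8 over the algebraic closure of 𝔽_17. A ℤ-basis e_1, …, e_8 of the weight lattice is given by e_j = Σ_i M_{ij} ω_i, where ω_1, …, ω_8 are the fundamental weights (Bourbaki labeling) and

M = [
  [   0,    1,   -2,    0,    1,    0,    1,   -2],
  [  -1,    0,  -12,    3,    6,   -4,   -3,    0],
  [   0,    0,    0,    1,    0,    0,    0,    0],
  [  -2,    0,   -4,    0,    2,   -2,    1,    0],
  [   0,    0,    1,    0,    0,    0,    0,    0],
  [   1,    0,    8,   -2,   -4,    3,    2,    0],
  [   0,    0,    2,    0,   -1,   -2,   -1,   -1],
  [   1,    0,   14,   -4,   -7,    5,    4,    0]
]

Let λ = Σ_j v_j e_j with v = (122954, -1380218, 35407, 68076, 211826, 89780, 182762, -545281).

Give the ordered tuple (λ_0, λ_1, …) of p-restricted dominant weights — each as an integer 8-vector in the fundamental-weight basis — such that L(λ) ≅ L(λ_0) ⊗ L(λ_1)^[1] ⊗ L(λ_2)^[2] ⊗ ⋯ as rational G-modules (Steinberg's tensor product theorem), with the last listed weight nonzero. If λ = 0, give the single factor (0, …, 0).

((16, 16, 8, 14, 13, 5, 8, 11), (0, 16, 9, 0, 8, 6, 2, 9), (16, 0, 14, 0, 3, 12, 9, 14), (6, 4, 13, 8, 7, 11, 8, 8))

Change of basis e → ω: c = M·v where v = (122954, -1380218, 35407, 68076, 211826, 89780, 182762, -545281):
  c_1 = 0·122954 + (1)·(-1380218) + (-2)·(35407) + 0·68076 + 1·211826 + 0·89780 + 1·182762 + (-2)·(-545281) = 34118
  c_2 = (-1)·(122954) + (0)·(-1380218) + (-12)·(35407) + 3·68076 + 6·211826 + (-4)·(89780) + (-3)·(182762) + (0)·(-545281) = 19940
  c_3 = 0·122954 + (0)·(-1380218) + 0·35407 + 1·68076 + 0·211826 + 0·89780 + 0·182762 + (0)·(-545281) = 68076
  c_4 = (-2)·(122954) + (0)·(-1380218) + (-4)·(35407) + 0·68076 + 2·211826 + (-2)·(89780) + 1·182762 + (0)·(-545281) = 39318
  c_5 = 0·122954 + (0)·(-1380218) + 1·35407 + 0·68076 + 0·211826 + 0·89780 + 0·182762 + (0)·(-545281) = 35407
  c_6 = 1·122954 + (0)·(-1380218) + 8·35407 + (-2)·(68076) + (-4)·(211826) + 3·89780 + 2·182762 + (0)·(-545281) = 57618
  c_7 = 0·122954 + (0)·(-1380218) + 2·35407 + 0·68076 + (-1)·(211826) + (-2)·(89780) + (-1)·(182762) + (-1)·(-545281) = 41947
  c_8 = 1·122954 + (0)·(-1380218) + 14·35407 + (-4)·(68076) + (-7)·(211826) + 5·89780 + 4·182762 + (0)·(-545281) = 43514
Expand coordinatewise in base 17:
  c_1 = 34118 = 16·17^0 + 0·17^1 + 16·17^2 + 6·17^3
  c_2 = 19940 = 16·17^0 + 16·17^1 + 0·17^2 + 4·17^3
  c_3 = 68076 = 8·17^0 + 9·17^1 + 14·17^2 + 13·17^3
  c_4 = 39318 = 14·17^0 + 0·17^1 + 0·17^2 + 8·17^3
  c_5 = 35407 = 13·17^0 + 8·17^1 + 3·17^2 + 7·17^3
  c_6 = 57618 = 5·17^0 + 6·17^1 + 12·17^2 + 11·17^3
  c_7 = 41947 = 8·17^0 + 2·17^1 + 9·17^2 + 8·17^3
  c_8 = 43514 = 11·17^0 + 9·17^1 + 14·17^2 + 8·17^3
Factor λ_0 = (16, 16, 8, 14, 13, 5, 8, 11)
Factor λ_1 = (0, 16, 9, 0, 8, 6, 2, 9)
Factor λ_2 = (16, 0, 14, 0, 3, 12, 9, 14)
Factor λ_3 = (6, 4, 13, 8, 7, 11, 8, 8)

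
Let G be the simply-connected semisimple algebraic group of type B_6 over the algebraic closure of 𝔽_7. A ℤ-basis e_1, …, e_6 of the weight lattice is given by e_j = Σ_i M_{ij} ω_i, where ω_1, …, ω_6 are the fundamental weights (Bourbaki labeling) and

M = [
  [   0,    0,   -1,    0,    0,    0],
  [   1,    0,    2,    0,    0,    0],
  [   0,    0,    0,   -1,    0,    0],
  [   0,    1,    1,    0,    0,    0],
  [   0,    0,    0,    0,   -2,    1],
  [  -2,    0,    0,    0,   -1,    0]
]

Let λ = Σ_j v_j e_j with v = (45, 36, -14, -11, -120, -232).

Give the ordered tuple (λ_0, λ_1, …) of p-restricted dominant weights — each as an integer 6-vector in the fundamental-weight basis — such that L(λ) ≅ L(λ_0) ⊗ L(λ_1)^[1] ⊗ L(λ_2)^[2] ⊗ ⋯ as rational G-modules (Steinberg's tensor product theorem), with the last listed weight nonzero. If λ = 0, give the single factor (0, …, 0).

ω-coordinates c = M·v, v = (45, 36, -14, -11, -120, -232):
  c_1 = 0·45 + 0·36 + (-1)·(-14) + (0)·(-11) + (0)·(-120) + (0)·(-232) = 14
  c_2 = 1·45 + 0·36 + (2)·(-14) + (0)·(-11) + (0)·(-120) + (0)·(-232) = 17
  c_3 = 0·45 + 0·36 + (0)·(-14) + (-1)·(-11) + (0)·(-120) + (0)·(-232) = 11
  c_4 = 0·45 + 1·36 + (1)·(-14) + (0)·(-11) + (0)·(-120) + (0)·(-232) = 22
  c_5 = 0·45 + 0·36 + (0)·(-14) + (0)·(-11) + (-2)·(-120) + (1)·(-232) = 8
  c_6 = (-2)·(45) + 0·36 + (0)·(-14) + (0)·(-11) + (-1)·(-120) + (0)·(-232) = 30
p = 7; digits c_i = Σ_j d_{ij}·7^j, 0 ≤ d_{ij} < 7:
  c_1 = 14 = 0·7^0 + 2·7^1
  c_2 = 17 = 3·7^0 + 2·7^1
  c_3 = 11 = 4·7^0 + 1·7^1
  c_4 = 22 = 1·7^0 + 3·7^1
  c_5 = 8 = 1·7^0 + 1·7^1
  c_6 = 30 = 2·7^0 + 4·7^1
Factor λ_0 = (0, 3, 4, 1, 1, 2)
Factor λ_1 = (2, 2, 1, 3, 1, 4)

((0, 3, 4, 1, 1, 2), (2, 2, 1, 3, 1, 4))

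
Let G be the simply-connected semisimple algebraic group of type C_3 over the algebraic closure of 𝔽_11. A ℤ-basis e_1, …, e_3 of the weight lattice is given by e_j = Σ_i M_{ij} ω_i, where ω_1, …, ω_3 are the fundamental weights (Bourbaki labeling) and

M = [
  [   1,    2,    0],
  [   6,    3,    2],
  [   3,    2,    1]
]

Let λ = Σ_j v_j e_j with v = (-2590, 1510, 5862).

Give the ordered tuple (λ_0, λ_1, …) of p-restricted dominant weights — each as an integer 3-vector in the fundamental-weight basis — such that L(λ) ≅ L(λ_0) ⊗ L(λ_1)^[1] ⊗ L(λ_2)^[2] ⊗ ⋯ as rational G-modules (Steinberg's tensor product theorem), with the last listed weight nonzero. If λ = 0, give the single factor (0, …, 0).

((1, 10, 1), (6, 9, 2), (3, 5, 9))

Change of basis e → ω: c = M·v where v = (-2590, 1510, 5862):
  c_1 = (1)·(-2590) + (2)·(1510) + (0)·(5862) = 430
  c_2 = (6)·(-2590) + (3)·(1510) + (2)·(5862) = 714
  c_3 = (3)·(-2590) + (2)·(1510) + (1)·(5862) = 1112
Expand coordinatewise in base 11:
  c_1 = 430 = 1·11^0 + 6·11^1 + 3·11^2
  c_2 = 714 = 10·11^0 + 9·11^1 + 5·11^2
  c_3 = 1112 = 1·11^0 + 2·11^1 + 9·11^2
λ_0 = (1, 10, 1)
λ_1 = (6, 9, 2)
λ_2 = (3, 5, 9)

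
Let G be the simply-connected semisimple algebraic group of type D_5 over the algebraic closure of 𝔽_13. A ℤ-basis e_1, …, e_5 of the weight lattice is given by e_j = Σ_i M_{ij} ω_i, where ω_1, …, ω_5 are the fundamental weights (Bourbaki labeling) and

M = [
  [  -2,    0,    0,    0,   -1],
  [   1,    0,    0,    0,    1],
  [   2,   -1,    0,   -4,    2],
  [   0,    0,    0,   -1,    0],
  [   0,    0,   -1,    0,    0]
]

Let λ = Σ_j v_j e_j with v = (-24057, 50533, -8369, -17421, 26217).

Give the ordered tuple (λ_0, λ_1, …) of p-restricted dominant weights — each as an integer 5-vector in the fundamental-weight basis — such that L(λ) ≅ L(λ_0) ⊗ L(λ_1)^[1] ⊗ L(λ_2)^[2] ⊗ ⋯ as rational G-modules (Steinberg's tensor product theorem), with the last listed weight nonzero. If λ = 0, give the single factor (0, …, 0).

((5, 2, 6, 1, 10), (7, 10, 11, 1, 6), (12, 12, 8, 12, 10), (9, 0, 10, 7, 3))

ω-coordinates c = M·v, v = (-24057, 50533, -8369, -17421, 26217):
  c_1 = (-2)·(-24057) + (0)·(50533) + (0)·(-8369) + (0)·(-17421) + (-1)·(26217) = 21897
  c_2 = (1)·(-24057) + (0)·(50533) + (0)·(-8369) + (0)·(-17421) + (1)·(26217) = 2160
  c_3 = (2)·(-24057) + (-1)·(50533) + (0)·(-8369) + (-4)·(-17421) + (2)·(26217) = 23471
  c_4 = (0)·(-24057) + (0)·(50533) + (0)·(-8369) + (-1)·(-17421) + (0)·(26217) = 17421
  c_5 = (0)·(-24057) + (0)·(50533) + (-1)·(-8369) + (0)·(-17421) + (0)·(26217) = 8369
Writing each c_i in base p = 13:
  c_1 = 21897 = 5·13^0 + 7·13^1 + 12·13^2 + 9·13^3
  c_2 = 2160 = 2·13^0 + 10·13^1 + 12·13^2
  c_3 = 23471 = 6·13^0 + 11·13^1 + 8·13^2 + 10·13^3
  c_4 = 17421 = 1·13^0 + 1·13^1 + 12·13^2 + 7·13^3
  c_5 = 8369 = 10·13^0 + 6·13^1 + 10·13^2 + 3·13^3
λ_0 = (5, 2, 6, 1, 10)
λ_1 = (7, 10, 11, 1, 6)
λ_2 = (12, 12, 8, 12, 10)
λ_3 = (9, 0, 10, 7, 3)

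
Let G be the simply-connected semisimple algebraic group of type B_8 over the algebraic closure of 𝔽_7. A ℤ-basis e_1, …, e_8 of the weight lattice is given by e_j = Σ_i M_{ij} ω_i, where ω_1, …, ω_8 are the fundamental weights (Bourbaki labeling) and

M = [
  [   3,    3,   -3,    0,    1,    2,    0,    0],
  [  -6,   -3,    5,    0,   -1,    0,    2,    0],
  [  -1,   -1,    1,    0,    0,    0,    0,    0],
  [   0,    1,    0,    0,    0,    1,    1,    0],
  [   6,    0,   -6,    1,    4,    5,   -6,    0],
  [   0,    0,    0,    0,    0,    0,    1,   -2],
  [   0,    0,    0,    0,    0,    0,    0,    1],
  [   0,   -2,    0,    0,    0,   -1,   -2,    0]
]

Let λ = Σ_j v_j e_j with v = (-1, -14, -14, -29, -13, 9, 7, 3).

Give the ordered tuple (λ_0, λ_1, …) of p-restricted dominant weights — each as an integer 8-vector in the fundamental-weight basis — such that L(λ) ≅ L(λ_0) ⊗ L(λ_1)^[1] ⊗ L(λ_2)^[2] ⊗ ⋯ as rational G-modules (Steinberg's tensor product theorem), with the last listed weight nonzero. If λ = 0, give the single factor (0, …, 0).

((2, 5, 1, 2, 0, 1, 3, 5),)

Converting to the ω-basis (c_i = row i of M dotted with v = (-1, -14, -14, -29, -13, 9, 7, 3)):
  c_1 = (3)·(-1) + (3)·(-14) + (-3)·(-14) + (0)·(-29) + (1)·(-13) + (2)·(9) + (0)·(7) + (0)·(3) = 2
  c_2 = (-6)·(-1) + (-3)·(-14) + (5)·(-14) + (0)·(-29) + (-1)·(-13) + (0)·(9) + (2)·(7) + (0)·(3) = 5
  c_3 = (-1)·(-1) + (-1)·(-14) + (1)·(-14) + (0)·(-29) + (0)·(-13) + (0)·(9) + (0)·(7) + (0)·(3) = 1
  c_4 = (0)·(-1) + (1)·(-14) + (0)·(-14) + (0)·(-29) + (0)·(-13) + (1)·(9) + (1)·(7) + (0)·(3) = 2
  c_5 = (6)·(-1) + (0)·(-14) + (-6)·(-14) + (1)·(-29) + (4)·(-13) + (5)·(9) + (-6)·(7) + (0)·(3) = 0
  c_6 = (0)·(-1) + (0)·(-14) + (0)·(-14) + (0)·(-29) + (0)·(-13) + (0)·(9) + (1)·(7) + (-2)·(3) = 1
  c_7 = (0)·(-1) + (0)·(-14) + (0)·(-14) + (0)·(-29) + (0)·(-13) + (0)·(9) + (0)·(7) + (1)·(3) = 3
  c_8 = (0)·(-1) + (-2)·(-14) + (0)·(-14) + (0)·(-29) + (0)·(-13) + (-1)·(9) + (-2)·(7) + (0)·(3) = 5
Base-7 expansion of each c_i:
  c_1 = 2 = 2·7^0
  c_2 = 5 = 5·7^0
  c_3 = 1 = 1·7^0
  c_4 = 2 = 2·7^0
  c_5 = 0
  c_6 = 1 = 1·7^0
  c_7 = 3 = 3·7^0
  c_8 = 5 = 5·7^0
λ_0 = (2, 5, 1, 2, 0, 1, 3, 5)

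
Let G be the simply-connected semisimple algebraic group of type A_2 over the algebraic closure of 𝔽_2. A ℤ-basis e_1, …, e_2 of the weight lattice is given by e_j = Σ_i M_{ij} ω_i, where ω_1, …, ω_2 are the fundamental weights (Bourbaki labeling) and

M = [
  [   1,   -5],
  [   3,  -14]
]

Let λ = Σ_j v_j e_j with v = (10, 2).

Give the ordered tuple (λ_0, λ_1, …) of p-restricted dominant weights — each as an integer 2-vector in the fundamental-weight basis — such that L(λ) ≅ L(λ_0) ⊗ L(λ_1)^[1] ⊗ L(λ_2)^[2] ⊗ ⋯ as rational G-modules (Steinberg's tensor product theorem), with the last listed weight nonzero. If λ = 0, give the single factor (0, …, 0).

((0, 0), (0, 1))

Compute c_i = Σ_j M_{ij} v_j with v = (10, 2):
  c_1 = 1·10 + (-5)·(2) = 0
  c_2 = 3·10 + (-14)·(2) = 2
Writing each c_i in base p = 2:
  c_1 = 0
  c_2 = 2 = 0·2^0 + 1·2^1
p-restricted factor λ_0 = (0, 0)
p-restricted factor λ_1 = (0, 1)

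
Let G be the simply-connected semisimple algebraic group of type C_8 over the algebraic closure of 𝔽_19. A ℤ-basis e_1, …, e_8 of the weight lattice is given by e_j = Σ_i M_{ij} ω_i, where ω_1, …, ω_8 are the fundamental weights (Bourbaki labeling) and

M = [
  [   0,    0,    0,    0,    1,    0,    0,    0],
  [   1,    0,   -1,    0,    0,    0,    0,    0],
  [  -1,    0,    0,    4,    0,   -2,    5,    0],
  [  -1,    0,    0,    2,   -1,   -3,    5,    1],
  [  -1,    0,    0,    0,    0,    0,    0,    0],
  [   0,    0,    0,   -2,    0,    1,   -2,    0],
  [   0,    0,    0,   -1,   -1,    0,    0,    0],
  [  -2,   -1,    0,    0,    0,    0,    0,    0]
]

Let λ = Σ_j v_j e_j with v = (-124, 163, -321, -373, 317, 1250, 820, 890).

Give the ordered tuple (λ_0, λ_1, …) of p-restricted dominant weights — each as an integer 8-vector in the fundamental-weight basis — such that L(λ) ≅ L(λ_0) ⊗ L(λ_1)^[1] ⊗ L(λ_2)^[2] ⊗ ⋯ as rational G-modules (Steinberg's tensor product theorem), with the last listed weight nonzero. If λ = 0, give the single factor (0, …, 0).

In the fundamental-weight basis, λ has coordinates c = M·v (v = (-124, 163, -321, -373, 317, 1250, 820, 890)):
  c_1 = (0)·(-124) + 0·163 + (0)·(-321) + (0)·(-373) + 1·317 + 0·1250 + 0·820 + 0·890 = 317
  c_2 = (1)·(-124) + 0·163 + (-1)·(-321) + (0)·(-373) + 0·317 + 0·1250 + 0·820 + 0·890 = 197
  c_3 = (-1)·(-124) + 0·163 + (0)·(-321) + (4)·(-373) + 0·317 + (-2)·(1250) + 5·820 + 0·890 = 232
  c_4 = (-1)·(-124) + 0·163 + (0)·(-321) + (2)·(-373) + (-1)·(317) + (-3)·(1250) + 5·820 + 1·890 = 301
  c_5 = (-1)·(-124) + 0·163 + (0)·(-321) + (0)·(-373) + 0·317 + 0·1250 + 0·820 + 0·890 = 124
  c_6 = (0)·(-124) + 0·163 + (0)·(-321) + (-2)·(-373) + 0·317 + 1·1250 + (-2)·(820) + 0·890 = 356
  c_7 = (0)·(-124) + 0·163 + (0)·(-321) + (-1)·(-373) + (-1)·(317) + 0·1250 + 0·820 + 0·890 = 56
  c_8 = (-2)·(-124) + (-1)·(163) + (0)·(-321) + (0)·(-373) + 0·317 + 0·1250 + 0·820 + 0·890 = 85
p = 19; digits c_i = Σ_j d_{ij}·19^j, 0 ≤ d_{ij} < 19:
  c_1 = 317 = 13·19^0 + 16·19^1
  c_2 = 197 = 7·19^0 + 10·19^1
  c_3 = 232 = 4·19^0 + 12·19^1
  c_4 = 301 = 16·19^0 + 15·19^1
  c_5 = 124 = 10·19^0 + 6·19^1
  c_6 = 356 = 14·19^0 + 18·19^1
  c_7 = 56 = 18·19^0 + 2·19^1
  c_8 = 85 = 9·19^0 + 4·19^1
λ_0 = (13, 7, 4, 16, 10, 14, 18, 9)
λ_1 = (16, 10, 12, 15, 6, 18, 2, 4)

((13, 7, 4, 16, 10, 14, 18, 9), (16, 10, 12, 15, 6, 18, 2, 4))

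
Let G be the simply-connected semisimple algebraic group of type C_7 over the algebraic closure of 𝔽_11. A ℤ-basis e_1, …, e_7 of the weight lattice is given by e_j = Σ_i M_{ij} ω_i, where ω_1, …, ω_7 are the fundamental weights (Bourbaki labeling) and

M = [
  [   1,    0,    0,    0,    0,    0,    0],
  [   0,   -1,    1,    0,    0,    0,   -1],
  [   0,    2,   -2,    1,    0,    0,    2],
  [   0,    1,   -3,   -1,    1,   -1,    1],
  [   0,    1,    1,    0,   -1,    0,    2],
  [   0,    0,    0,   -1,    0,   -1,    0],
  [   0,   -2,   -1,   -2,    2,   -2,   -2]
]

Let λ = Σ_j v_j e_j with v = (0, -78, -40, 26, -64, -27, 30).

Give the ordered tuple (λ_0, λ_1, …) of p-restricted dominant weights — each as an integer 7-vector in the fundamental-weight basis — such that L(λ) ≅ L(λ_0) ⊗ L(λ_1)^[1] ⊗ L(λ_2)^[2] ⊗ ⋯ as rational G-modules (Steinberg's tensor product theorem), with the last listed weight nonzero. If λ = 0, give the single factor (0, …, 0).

Change of basis e → ω: c = M·v where v = (0, -78, -40, 26, -64, -27, 30):
  c_1 = 1*0 + 0*-78 + 0*-40 + 0*26 + 0*-64 + 0*-27 + 0*30 = 0
  c_2 = 0*0 + -1*-78 + 1*-40 + 0*26 + 0*-64 + 0*-27 + -1*30 = 8
  c_3 = 0*0 + 2*-78 + -2*-40 + 1*26 + 0*-64 + 0*-27 + 2*30 = 10
  c_4 = 0*0 + 1*-78 + -3*-40 + -1*26 + 1*-64 + -1*-27 + 1*30 = 9
  c_5 = 0*0 + 1*-78 + 1*-40 + 0*26 + -1*-64 + 0*-27 + 2*30 = 6
  c_6 = 0*0 + 0*-78 + 0*-40 + -1*26 + 0*-64 + -1*-27 + 0*30 = 1
  c_7 = 0*0 + -2*-78 + -1*-40 + -2*26 + 2*-64 + -2*-27 + -2*30 = 10
p = 11; digits c_i = Σ_j d_{ij}·11^j, 0 ≤ d_{ij} < 11:
  c_1 = 0
  c_2 = 8 = 8·11^0
  c_3 = 10 = 10·11^0
  c_4 = 9 = 9·11^0
  c_5 = 6 = 6·11^0
  c_6 = 1 = 1·11^0
  c_7 = 10 = 10·11^0
p-restricted factor λ_0 = (0, 8, 10, 9, 6, 1, 10)

((0, 8, 10, 9, 6, 1, 10),)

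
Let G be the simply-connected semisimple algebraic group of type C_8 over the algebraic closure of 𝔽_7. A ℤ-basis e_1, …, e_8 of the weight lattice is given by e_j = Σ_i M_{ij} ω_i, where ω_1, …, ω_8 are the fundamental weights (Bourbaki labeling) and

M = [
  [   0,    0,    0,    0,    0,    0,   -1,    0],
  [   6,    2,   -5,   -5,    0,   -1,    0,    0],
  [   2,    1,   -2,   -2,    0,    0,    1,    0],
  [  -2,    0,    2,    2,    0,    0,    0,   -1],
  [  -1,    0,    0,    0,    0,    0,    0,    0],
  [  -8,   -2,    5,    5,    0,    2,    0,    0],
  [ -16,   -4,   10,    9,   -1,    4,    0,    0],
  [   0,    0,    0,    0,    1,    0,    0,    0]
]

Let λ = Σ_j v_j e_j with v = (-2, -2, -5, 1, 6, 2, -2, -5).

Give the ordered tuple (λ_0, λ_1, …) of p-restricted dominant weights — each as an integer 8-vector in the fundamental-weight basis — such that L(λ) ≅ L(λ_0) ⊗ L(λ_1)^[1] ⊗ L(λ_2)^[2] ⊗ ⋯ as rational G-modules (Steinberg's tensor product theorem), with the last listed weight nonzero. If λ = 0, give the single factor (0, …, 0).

((2, 2, 0, 1, 2, 4, 1, 6),)

In the fundamental-weight basis, λ has coordinates c = M·v (v = (-2, -2, -5, 1, 6, 2, -2, -5)):
  c_1 = (0)·(-2) + (0)·(-2) + (0)·(-5) + (0)·(1) + (0)·(6) + (0)·(2) + (-1)·(-2) + (0)·(-5) = 2
  c_2 = (6)·(-2) + (2)·(-2) + (-5)·(-5) + (-5)·(1) + (0)·(6) + (-1)·(2) + (0)·(-2) + (0)·(-5) = 2
  c_3 = (2)·(-2) + (1)·(-2) + (-2)·(-5) + (-2)·(1) + (0)·(6) + (0)·(2) + (1)·(-2) + (0)·(-5) = 0
  c_4 = (-2)·(-2) + (0)·(-2) + (2)·(-5) + (2)·(1) + (0)·(6) + (0)·(2) + (0)·(-2) + (-1)·(-5) = 1
  c_5 = (-1)·(-2) + (0)·(-2) + (0)·(-5) + (0)·(1) + (0)·(6) + (0)·(2) + (0)·(-2) + (0)·(-5) = 2
  c_6 = (-8)·(-2) + (-2)·(-2) + (5)·(-5) + (5)·(1) + (0)·(6) + (2)·(2) + (0)·(-2) + (0)·(-5) = 4
  c_7 = (-16)·(-2) + (-4)·(-2) + (10)·(-5) + (9)·(1) + (-1)·(6) + (4)·(2) + (0)·(-2) + (0)·(-5) = 1
  c_8 = (0)·(-2) + (0)·(-2) + (0)·(-5) + (0)·(1) + (1)·(6) + (0)·(2) + (0)·(-2) + (0)·(-5) = 6
Expand coordinatewise in base 7:
  c_1 = 2 = 2·7^0
  c_2 = 2 = 2·7^0
  c_3 = 0
  c_4 = 1 = 1·7^0
  c_5 = 2 = 2·7^0
  c_6 = 4 = 4·7^0
  c_7 = 1 = 1·7^0
  c_8 = 6 = 6·7^0
λ_0 = (2, 2, 0, 1, 2, 4, 1, 6)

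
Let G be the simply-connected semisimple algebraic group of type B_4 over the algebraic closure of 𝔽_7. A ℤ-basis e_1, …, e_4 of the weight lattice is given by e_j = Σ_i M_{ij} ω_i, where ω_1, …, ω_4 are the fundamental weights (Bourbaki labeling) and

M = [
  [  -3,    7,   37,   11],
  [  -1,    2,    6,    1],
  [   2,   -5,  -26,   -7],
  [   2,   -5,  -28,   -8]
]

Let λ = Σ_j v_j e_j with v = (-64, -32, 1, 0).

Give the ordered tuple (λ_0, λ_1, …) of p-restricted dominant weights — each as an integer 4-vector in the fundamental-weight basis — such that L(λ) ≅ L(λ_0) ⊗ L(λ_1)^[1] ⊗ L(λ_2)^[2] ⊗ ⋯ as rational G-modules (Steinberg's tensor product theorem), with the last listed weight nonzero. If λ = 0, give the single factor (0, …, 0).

ω-coordinates c = M·v, v = (-64, -32, 1, 0):
  c_1 = -3*-64 + 7*-32 + 37*1 + 11*0 = 5
  c_2 = -1*-64 + 2*-32 + 6*1 + 1*0 = 6
  c_3 = 2*-64 + -5*-32 + -26*1 + -7*0 = 6
  c_4 = 2*-64 + -5*-32 + -28*1 + -8*0 = 4
Writing each c_i in base p = 7:
  c_1 = 5 = 5·7^0
  c_2 = 6 = 6·7^0
  c_3 = 6 = 6·7^0
  c_4 = 4 = 4·7^0
Factor λ_0 = (5, 6, 6, 4)

((5, 6, 6, 4),)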